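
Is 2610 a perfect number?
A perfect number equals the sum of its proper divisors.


Proper divisors of 2610: 1, 2, 3, 5, 6, 9, 10, 15, 18, 29, 30, 45, 58, 87, 90, 145, 174, 261, 290, 435, 522, 870, 1305
Sum = 1 + 2 + 3 + 5 + 6 + 9 + 10 + 15 + 18 + 29 + 30 + 45 + 58 + 87 + 90 + 145 + 174 + 261 + 290 + 435 + 522 + 870 + 1305 = 4410

No, 2610 is not perfect (4410 ≠ 2610)


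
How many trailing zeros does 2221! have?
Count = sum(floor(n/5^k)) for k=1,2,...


floor(2221/5) = 444
floor(2221/25) = 88
floor(2221/125) = 17
floor(2221/625) = 3
Total = 552

552 trailing zeros


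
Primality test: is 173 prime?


Check divisors up to sqrt(173) = 13.1529
No divisors found.
173 is prime.

Yes, 173 is prime


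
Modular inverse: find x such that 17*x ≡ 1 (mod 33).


Use the extended Euclidean algorithm on (33, 17); each row r = 33*s + 17*t:
r=33, s=1, t=0
r=17, s=0, t=1
q=1: r=16, s=1, t=-1   [33*(1) + 17*(-1) = 16]
q=1: r=1, s=-1, t=2   [33*(-1) + 17*(2) = 1]
q=16: r=0, s=17, t=-33   [33*(17) + 17*(-33) = 0]
GCD = 1 with t = 2, so 17*(2) ≡ 1 (mod 33)
Inverse = 2 mod 33 = 2
Check: 17 * 2 = 34 ≡ 1 (mod 33)

17^(-1) ≡ 2 (mod 33)


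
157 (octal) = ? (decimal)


157 (base 8) = 111 (decimal)
111 (decimal) = 111 (base 10)


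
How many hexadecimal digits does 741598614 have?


741598614 in base 16 = 2C33E596
Number of digits = 8

8 digits (base 16)


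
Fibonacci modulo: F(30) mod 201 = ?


F(k) mod 201 for k=1..30:
1, 1, 2, 3, 5, 8, 13, 21, 34, 55, 89, 144, 32, 176, 7, 183, 190, 172, 161, 132, 92, 23, 115, 138, 52, 190, 41, 30, 71, 101
F(30) mod 201 = 101


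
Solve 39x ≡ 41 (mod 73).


GCD(39, 73) = 1, unique solution
a^(-1) mod 73 = 15
x = 15 * 41 mod 73 = 31

x ≡ 31 (mod 73)


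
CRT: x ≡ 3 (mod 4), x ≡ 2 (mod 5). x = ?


M = 4*5 = 20
M1 = M/4 = 5, M2 = M/5 = 4
M1^(-1) mod 4 = 1, M2^(-1) mod 5 = 4
x = 3*5*1 + 2*4*4 = 47
47 mod 20 = 7
Check: 7 mod 4 = 3 ✓, 7 mod 5 = 2 ✓

x ≡ 7 (mod 20)


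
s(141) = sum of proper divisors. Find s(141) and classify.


Proper divisors: 1, 3, 47
Sum = 1 + 3 + 47 = 51
51 < 141 → deficient

s(141) = 51 (deficient)


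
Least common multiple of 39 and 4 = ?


GCD(39, 4) = 1
LCM = 39*4/1 = 156/1 = 156

LCM = 156


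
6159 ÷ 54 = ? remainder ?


6159 = 54 * 114 + 3
Check: 6156 + 3 = 6159

q = 114, r = 3


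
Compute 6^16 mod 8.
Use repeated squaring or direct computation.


6^1 mod 8 = 6
6^2 mod 8 = 4
6^3 mod 8 = 0
6^4 mod 8 = 0
6^5 mod 8 = 0
6^6 mod 8 = 0
6^7 mod 8 = 0
6^8 mod 8 = 0
6^9 mod 8 = 0
6^10 mod 8 = 0
6^11 mod 8 = 0
6^12 mod 8 = 0
6^13 mod 8 = 0
6^14 mod 8 = 0
6^15 mod 8 = 0
6^16 mod 8 = 0


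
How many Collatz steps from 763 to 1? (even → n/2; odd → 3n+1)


763 → 2290 → 1145 → 3436 → 1718 → 859 → 2578 → 1289 → 3868 → 1934 → 967 → 2902 → 1451 → 4354 → 2177 → 6532 → 3266 → 1633 → 4900 → 2450 → 1225 → 3676 → 1838 → 919 → 2758 → 1379 → 4138 → 2069 → 6208 → 3104 → 1552 → 776 → 388 → 194 → 97 → 292 → 146 → 73 → 220 → 110 → 55 → 166 → 83 → 250 → 125 → 376 → 188 → 94 → 47 → 142 → 71 → 214 → 107 → 322 → 161 → 484 → 242 → 121 → 364 → 182 → 91 → 274 → 137 → 412 → 206 → 103 → 310 → 155 → 466 → 233 → 700 → 350 → 175 → 526 → 263 → 790 → 395 → 1186 → 593 → 1780 → 890 → 445 → 1336 → 668 → 334 → 167 → 502 → 251 → 754 → 377 → 1132 → 566 → 283 → 850 → 425 → 1276 → 638 → 319 → 958 → 479 → 1438 → 719 → 2158 → 1079 → 3238 → 1619 → 4858 → 2429 → 7288 → 3644 → 1822 → 911 → 2734 → 1367 → 4102 → 2051 → 6154 → 3077 → 9232 → 4616 → 2308 → 1154 → 577 → 1732 → 866 → 433 → 1300 → 650 → 325 → 976 → 488 → 244 → 122 → 61 → 184 → 92 → 46 → 23 → 70 → 35 → 106 → 53 → 160 → 80 → 40 → 20 → 10 → 5 → 16 → 8 → 4 → 2 → 1
Total steps = 152

152 steps


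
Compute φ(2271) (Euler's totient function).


2271 = 3 × 757
Prime factors: 3, 757
φ(2271) = 2271 × (1-1/3) × (1-1/757)
= 2271 × 2/3 × 756/757 = 1512

φ(2271) = 1512


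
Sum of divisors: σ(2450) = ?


Divisors of 2450: 1, 2, 5, 7, 10, 14, 25, 35, 49, 50, 70, 98, 175, 245, 350, 490, 1225, 2450
Sum = 1 + 2 + 5 + 7 + 10 + 14 + 25 + 35 + 49 + 50 + 70 + 98 + 175 + 245 + 350 + 490 + 1225 + 2450 = 5301

σ(2450) = 5301


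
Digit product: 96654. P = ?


9 × 6 × 6 × 5 × 4 = 6480


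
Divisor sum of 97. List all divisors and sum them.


Divisors of 97: 1, 97
Sum = 1 + 97 = 98

σ(97) = 98


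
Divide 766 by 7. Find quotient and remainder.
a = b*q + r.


766 = 7 * 109 + 3
Check: 763 + 3 = 766

q = 109, r = 3


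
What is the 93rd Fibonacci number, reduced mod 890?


F(k) mod 890 for k=1..93:
1, 1, 2, 3, 5, 8, 13, 21, 34, 55, 89, 144, 233, 377, 610, 97, 707, 804, 621, 535, 266, 801, 177, 88, 265, 353, 618, 81, 699, 780, 589, 479, 178, 657, 835, 602, 547, 259, 806, 175, 91, 266, 357, 623, 90, 713, 803, 626, 539, 275, 814, 199, 123, 322, 445, 767, 322, 199, 521, 720, 351, 181, 532, 713, 355, 178, 533, 711, 354, 175, 529, 704, 343, 157, 500, 657, 267, 34, 301, 335, 636, 81, 717, 798, 625, 533, 268, 801, 179, 90, 269, 359, 628
F(93) mod 890 = 628


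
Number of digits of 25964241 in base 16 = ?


25964241 in base 16 = 18C2ED1
Number of digits = 7

7 digits (base 16)


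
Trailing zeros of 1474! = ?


floor(1474/5) = 294
floor(1474/25) = 58
floor(1474/125) = 11
floor(1474/625) = 2
Total = 365

365 trailing zeros


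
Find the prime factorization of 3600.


3600 / 2 = 1800
1800 / 2 = 900
900 / 2 = 450
450 / 2 = 225
225 / 3 = 75
75 / 3 = 25
25 / 5 = 5
5 / 5 = 1
3600 = 2^4 × 3^2 × 5^2


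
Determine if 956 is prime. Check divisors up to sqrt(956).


956 / 2 = 478 (exact division)
956 is NOT prime.

No, 956 is not prime


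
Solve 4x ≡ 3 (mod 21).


GCD(4, 21) = 1, unique solution
a^(-1) mod 21 = 16
x = 16 * 3 mod 21 = 6

x ≡ 6 (mod 21)


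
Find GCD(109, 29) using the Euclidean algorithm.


109 = 3 * 29 + 22
29 = 1 * 22 + 7
22 = 3 * 7 + 1
7 = 7 * 1 + 0
GCD = 1


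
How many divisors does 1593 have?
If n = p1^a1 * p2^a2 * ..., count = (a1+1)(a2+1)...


1593 = 3^3 × 59^1
d(1593) = (3+1) × (1+1) = 8

8 divisors


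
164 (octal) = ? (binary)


164 (base 8) = 116 (decimal)
116 (decimal) = 1110100 (base 2)


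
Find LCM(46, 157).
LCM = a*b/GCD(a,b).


GCD(46, 157) = 1
LCM = 46*157/1 = 7222/1 = 7222

LCM = 7222


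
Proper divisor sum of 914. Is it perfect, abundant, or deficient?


Proper divisors: 1, 2, 457
Sum = 1 + 2 + 457 = 460
460 < 914 → deficient

s(914) = 460 (deficient)


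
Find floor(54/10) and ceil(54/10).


54/10 = 5.4000
floor = 5
ceil = 6

floor = 5, ceil = 6


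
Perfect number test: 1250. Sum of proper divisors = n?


Proper divisors of 1250: 1, 2, 5, 10, 25, 50, 125, 250, 625
Sum = 1 + 2 + 5 + 10 + 25 + 50 + 125 + 250 + 625 = 1093

No, 1250 is not perfect (1093 ≠ 1250)


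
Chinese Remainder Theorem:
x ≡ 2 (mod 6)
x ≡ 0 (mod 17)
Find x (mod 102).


M = 6*17 = 102
M1 = M/6 = 17, M2 = M/17 = 6
M1^(-1) mod 6 = 5, M2^(-1) mod 17 = 3
x = 2*17*5 + 0*6*3 = 170
170 mod 102 = 68
Check: 68 mod 6 = 2 ✓, 68 mod 17 = 0 ✓

x ≡ 68 (mod 102)


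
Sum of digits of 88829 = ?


8 + 8 + 8 + 2 + 9 = 35


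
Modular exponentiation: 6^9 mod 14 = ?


6^1 mod 14 = 6
6^2 mod 14 = 8
6^3 mod 14 = 6
6^4 mod 14 = 8
6^5 mod 14 = 6
6^6 mod 14 = 8
6^7 mod 14 = 6
6^8 mod 14 = 8
6^9 mod 14 = 6


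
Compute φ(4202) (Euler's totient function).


4202 = 2 × 11 × 191
Prime factors: 2, 11, 191
φ(4202) = 4202 × (1-1/2) × (1-1/11) × (1-1/191)
= 4202 × 1/2 × 10/11 × 190/191 = 1900

φ(4202) = 1900


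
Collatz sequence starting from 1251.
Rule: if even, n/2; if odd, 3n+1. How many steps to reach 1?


1251 → 3754 → 1877 → 5632 → 2816 → 1408 → 704 → 352 → 176 → 88 → 44 → 22 → 11 → 34 → 17 → 52 → 26 → 13 → 40 → 20 → 10 → 5 → 16 → 8 → 4 → 2 → 1
Total steps = 26

26 steps


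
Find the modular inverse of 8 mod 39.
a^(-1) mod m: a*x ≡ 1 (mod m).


Use the extended Euclidean algorithm on (39, 8); each row r = 39*s + 8*t:
r=39, s=1, t=0
r=8, s=0, t=1
q=4: r=7, s=1, t=-4   [39*(1) + 8*(-4) = 7]
q=1: r=1, s=-1, t=5   [39*(-1) + 8*(5) = 1]
q=7: r=0, s=8, t=-39   [39*(8) + 8*(-39) = 0]
GCD = 1 with t = 5, so 8*(5) ≡ 1 (mod 39)
Inverse = 5 mod 39 = 5
Check: 8 * 5 = 40 ≡ 1 (mod 39)

8^(-1) ≡ 5 (mod 39)


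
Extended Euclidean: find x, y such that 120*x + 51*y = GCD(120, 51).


Tabular extended Euclidean (each row: r = 120*s + 51*t):
r=120, s=1, t=0
r=51, s=0, t=1
q=2: r=18, s=1, t=-2   [120*(1) + 51*(-2) = 18]
q=2: r=15, s=-2, t=5   [120*(-2) + 51*(5) = 15]
q=1: r=3, s=3, t=-7   [120*(3) + 51*(-7) = 3]
q=5: r=0, s=-17, t=40   [120*(-17) + 51*(40) = 0]
GCD = 3; from the row with r=3: x=3, y=-7
Check: 120*(3) + 51*(-7) = 360 - 357 = 3

GCD = 3, x = 3, y = -7


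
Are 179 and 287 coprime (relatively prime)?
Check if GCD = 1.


Euclidean algorithm:
287 = 1 * 179 + 108
179 = 1 * 108 + 71
108 = 1 * 71 + 37
71 = 1 * 37 + 34
37 = 1 * 34 + 3
34 = 11 * 3 + 1
3 = 3 * 1 + 0
GCD(179, 287) = 1

Yes, coprime (GCD = 1)


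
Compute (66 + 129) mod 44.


66 + 129 = 195
195 mod 44 = 19


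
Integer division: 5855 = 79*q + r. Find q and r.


5855 = 79 * 74 + 9
Check: 5846 + 9 = 5855

q = 74, r = 9


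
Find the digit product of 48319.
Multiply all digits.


4 × 8 × 3 × 1 × 9 = 864


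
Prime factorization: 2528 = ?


2528 / 2 = 1264
1264 / 2 = 632
632 / 2 = 316
316 / 2 = 158
158 / 2 = 79
79 / 79 = 1
2528 = 2^5 × 79


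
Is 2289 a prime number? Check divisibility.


2289 / 3 = 763 (exact division)
2289 is NOT prime.

No, 2289 is not prime


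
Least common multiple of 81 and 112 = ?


GCD(81, 112) = 1
LCM = 81*112/1 = 9072/1 = 9072

LCM = 9072


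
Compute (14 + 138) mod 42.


14 + 138 = 152
152 mod 42 = 26


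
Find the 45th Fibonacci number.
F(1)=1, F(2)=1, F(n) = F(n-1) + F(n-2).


Sequence: 1, 1, 2, 3, 5, 8, 13, 21, 34, 55, 89, 144, 233, 377, 610, 987, 1597, 2584, 4181, 6765, 10946, 17711, 28657, 46368, 75025, 121393, 196418, 317811, 514229, 832040, 1346269, 2178309, 3524578, 5702887, 9227465, 14930352, 24157817, 39088169, 63245986, 102334155, 165580141, 267914296, 433494437, 701408733, 1134903170
F(45) = 1134903170


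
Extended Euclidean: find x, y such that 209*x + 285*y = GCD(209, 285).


Tabular extended Euclidean (each row: r = 209*s + 285*t):
r=209, s=1, t=0
r=285, s=0, t=1
q=0: r=209, s=1, t=0   [209*(1) + 285*(0) = 209]
q=1: r=76, s=-1, t=1   [209*(-1) + 285*(1) = 76]
q=2: r=57, s=3, t=-2   [209*(3) + 285*(-2) = 57]
q=1: r=19, s=-4, t=3   [209*(-4) + 285*(3) = 19]
q=3: r=0, s=15, t=-11   [209*(15) + 285*(-11) = 0]
GCD = 19; from the row with r=19: x=-4, y=3
Check: 209*(-4) + 285*(3) = -836 + 855 = 19

GCD = 19, x = -4, y = 3


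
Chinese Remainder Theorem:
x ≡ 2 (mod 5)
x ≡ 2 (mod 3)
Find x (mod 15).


M = 5*3 = 15
M1 = M/5 = 3, M2 = M/3 = 5
M1^(-1) mod 5 = 2, M2^(-1) mod 3 = 2
x = 2*3*2 + 2*5*2 = 32
32 mod 15 = 2
Check: 2 mod 5 = 2 ✓, 2 mod 3 = 2 ✓

x ≡ 2 (mod 15)


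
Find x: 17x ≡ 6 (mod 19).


GCD(17, 19) = 1, unique solution
a^(-1) mod 19 = 9
x = 9 * 6 mod 19 = 16

x ≡ 16 (mod 19)


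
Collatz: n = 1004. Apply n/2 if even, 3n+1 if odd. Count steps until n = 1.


1004 → 502 → 251 → 754 → 377 → 1132 → 566 → 283 → 850 → 425 → 1276 → 638 → 319 → 958 → 479 → 1438 → 719 → 2158 → 1079 → 3238 → 1619 → 4858 → 2429 → 7288 → 3644 → 1822 → 911 → 2734 → 1367 → 4102 → 2051 → 6154 → 3077 → 9232 → 4616 → 2308 → 1154 → 577 → 1732 → 866 → 433 → 1300 → 650 → 325 → 976 → 488 → 244 → 122 → 61 → 184 → 92 → 46 → 23 → 70 → 35 → 106 → 53 → 160 → 80 → 40 → 20 → 10 → 5 → 16 → 8 → 4 → 2 → 1
Total steps = 67

67 steps


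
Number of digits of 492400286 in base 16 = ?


492400286 in base 16 = 1D596E9E
Number of digits = 8

8 digits (base 16)


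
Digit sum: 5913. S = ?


5 + 9 + 1 + 3 = 18


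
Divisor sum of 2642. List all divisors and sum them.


Divisors of 2642: 1, 2, 1321, 2642
Sum = 1 + 2 + 1321 + 2642 = 3966

σ(2642) = 3966


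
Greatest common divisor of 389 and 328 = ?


389 = 1 * 328 + 61
328 = 5 * 61 + 23
61 = 2 * 23 + 15
23 = 1 * 15 + 8
15 = 1 * 8 + 7
8 = 1 * 7 + 1
7 = 7 * 1 + 0
GCD = 1


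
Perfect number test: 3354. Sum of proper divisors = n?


Proper divisors of 3354: 1, 2, 3, 6, 13, 26, 39, 43, 78, 86, 129, 258, 559, 1118, 1677
Sum = 1 + 2 + 3 + 6 + 13 + 26 + 39 + 43 + 78 + 86 + 129 + 258 + 559 + 1118 + 1677 = 4038

No, 3354 is not perfect (4038 ≠ 3354)


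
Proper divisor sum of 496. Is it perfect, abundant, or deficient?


Proper divisors: 1, 2, 4, 8, 16, 31, 62, 124, 248
Sum = 1 + 2 + 4 + 8 + 16 + 31 + 62 + 124 + 248 = 496
496 = 496 → perfect

s(496) = 496 (perfect)


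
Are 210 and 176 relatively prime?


Euclidean algorithm:
210 = 1 * 176 + 34
176 = 5 * 34 + 6
34 = 5 * 6 + 4
6 = 1 * 4 + 2
4 = 2 * 2 + 0
GCD(210, 176) = 2

No, not coprime (GCD = 2)


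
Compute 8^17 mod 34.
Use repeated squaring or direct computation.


8^1 mod 34 = 8
8^2 mod 34 = 30
8^3 mod 34 = 2
8^4 mod 34 = 16
8^5 mod 34 = 26
8^6 mod 34 = 4
8^7 mod 34 = 32
8^8 mod 34 = 18
8^9 mod 34 = 8
8^10 mod 34 = 30
8^11 mod 34 = 2
8^12 mod 34 = 16
8^13 mod 34 = 26
8^14 mod 34 = 4
8^15 mod 34 = 32
8^16 mod 34 = 18
8^17 mod 34 = 8


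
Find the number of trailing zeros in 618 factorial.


floor(618/5) = 123
floor(618/25) = 24
floor(618/125) = 4
Total = 151

151 trailing zeros


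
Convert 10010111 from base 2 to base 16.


10010111 (base 2) = 151 (decimal)
151 (decimal) = 97 (base 16)


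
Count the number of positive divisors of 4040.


4040 = 2^3 × 5^1 × 101^1
d(4040) = (3+1) × (1+1) × (1+1) = 16

16 divisors


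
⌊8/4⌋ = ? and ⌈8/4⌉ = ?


8/4 = 2.0000
floor = 2
ceil = 2

floor = 2, ceil = 2


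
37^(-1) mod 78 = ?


Use the extended Euclidean algorithm on (78, 37); each row r = 78*s + 37*t:
r=78, s=1, t=0
r=37, s=0, t=1
q=2: r=4, s=1, t=-2   [78*(1) + 37*(-2) = 4]
q=9: r=1, s=-9, t=19   [78*(-9) + 37*(19) = 1]
q=4: r=0, s=37, t=-78   [78*(37) + 37*(-78) = 0]
GCD = 1 with t = 19, so 37*(19) ≡ 1 (mod 78)
Inverse = 19 mod 78 = 19
Check: 37 * 19 = 703 ≡ 1 (mod 78)

37^(-1) ≡ 19 (mod 78)


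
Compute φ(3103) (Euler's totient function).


3103 = 29 × 107
Prime factors: 29, 107
φ(3103) = 3103 × (1-1/29) × (1-1/107)
= 3103 × 28/29 × 106/107 = 2968

φ(3103) = 2968


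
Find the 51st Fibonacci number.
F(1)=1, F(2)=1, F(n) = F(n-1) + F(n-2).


Sequence: 1, 1, 2, 3, 5, 8, 13, 21, 34, 55, 89, 144, 233, 377, 610, 987, 1597, 2584, 4181, 6765, 10946, 17711, 28657, 46368, 75025, 121393, 196418, 317811, 514229, 832040, 1346269, 2178309, 3524578, 5702887, 9227465, 14930352, 24157817, 39088169, 63245986, 102334155, 165580141, 267914296, 433494437, 701408733, 1134903170, 1836311903, 2971215073, 4807526976, 7778742049, 12586269025, 20365011074
F(51) = 20365011074


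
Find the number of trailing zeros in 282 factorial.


floor(282/5) = 56
floor(282/25) = 11
floor(282/125) = 2
Total = 69

69 trailing zeros


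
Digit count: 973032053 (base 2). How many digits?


973032053 in base 2 = 111001111111110100101001110101
Number of digits = 30

30 digits (base 2)


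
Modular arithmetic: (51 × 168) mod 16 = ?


51 × 168 = 8568
8568 mod 16 = 8


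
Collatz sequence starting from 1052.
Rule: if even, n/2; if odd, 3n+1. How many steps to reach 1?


1052 → 526 → 263 → 790 → 395 → 1186 → 593 → 1780 → 890 → 445 → 1336 → 668 → 334 → 167 → 502 → 251 → 754 → 377 → 1132 → 566 → 283 → 850 → 425 → 1276 → 638 → 319 → 958 → 479 → 1438 → 719 → 2158 → 1079 → 3238 → 1619 → 4858 → 2429 → 7288 → 3644 → 1822 → 911 → 2734 → 1367 → 4102 → 2051 → 6154 → 3077 → 9232 → 4616 → 2308 → 1154 → 577 → 1732 → 866 → 433 → 1300 → 650 → 325 → 976 → 488 → 244 → 122 → 61 → 184 → 92 → 46 → 23 → 70 → 35 → 106 → 53 → 160 → 80 → 40 → 20 → 10 → 5 → 16 → 8 → 4 → 2 → 1
Total steps = 80

80 steps


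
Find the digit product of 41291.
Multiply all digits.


4 × 1 × 2 × 9 × 1 = 72


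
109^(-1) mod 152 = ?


Use the extended Euclidean algorithm on (152, 109); each row r = 152*s + 109*t:
r=152, s=1, t=0
r=109, s=0, t=1
q=1: r=43, s=1, t=-1   [152*(1) + 109*(-1) = 43]
q=2: r=23, s=-2, t=3   [152*(-2) + 109*(3) = 23]
q=1: r=20, s=3, t=-4   [152*(3) + 109*(-4) = 20]
q=1: r=3, s=-5, t=7   [152*(-5) + 109*(7) = 3]
q=6: r=2, s=33, t=-46   [152*(33) + 109*(-46) = 2]
q=1: r=1, s=-38, t=53   [152*(-38) + 109*(53) = 1]
q=2: r=0, s=109, t=-152   [152*(109) + 109*(-152) = 0]
GCD = 1 with t = 53, so 109*(53) ≡ 1 (mod 152)
Inverse = 53 mod 152 = 53
Check: 109 * 53 = 5777 ≡ 1 (mod 152)

109^(-1) ≡ 53 (mod 152)


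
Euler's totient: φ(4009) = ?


4009 = 19 × 211
Prime factors: 19, 211
φ(4009) = 4009 × (1-1/19) × (1-1/211)
= 4009 × 18/19 × 210/211 = 3780

φ(4009) = 3780


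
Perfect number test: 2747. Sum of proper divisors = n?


Proper divisors of 2747: 1, 41, 67
Sum = 1 + 41 + 67 = 109

No, 2747 is not perfect (109 ≠ 2747)


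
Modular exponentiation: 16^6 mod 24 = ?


16^1 mod 24 = 16
16^2 mod 24 = 16
16^3 mod 24 = 16
16^4 mod 24 = 16
16^5 mod 24 = 16
16^6 mod 24 = 16


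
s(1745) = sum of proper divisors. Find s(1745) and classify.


Proper divisors: 1, 5, 349
Sum = 1 + 5 + 349 = 355
355 < 1745 → deficient

s(1745) = 355 (deficient)


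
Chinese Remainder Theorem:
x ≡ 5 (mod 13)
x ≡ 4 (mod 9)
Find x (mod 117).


M = 13*9 = 117
M1 = M/13 = 9, M2 = M/9 = 13
M1^(-1) mod 13 = 3, M2^(-1) mod 9 = 7
x = 5*9*3 + 4*13*7 = 499
499 mod 117 = 31
Check: 31 mod 13 = 5 ✓, 31 mod 9 = 4 ✓

x ≡ 31 (mod 117)


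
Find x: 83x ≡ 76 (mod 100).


GCD(83, 100) = 1, unique solution
a^(-1) mod 100 = 47
x = 47 * 76 mod 100 = 72

x ≡ 72 (mod 100)


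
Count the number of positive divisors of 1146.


1146 = 2^1 × 3^1 × 191^1
d(1146) = (1+1) × (1+1) × (1+1) = 8

8 divisors


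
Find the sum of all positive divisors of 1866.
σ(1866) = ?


Divisors of 1866: 1, 2, 3, 6, 311, 622, 933, 1866
Sum = 1 + 2 + 3 + 6 + 311 + 622 + 933 + 1866 = 3744

σ(1866) = 3744


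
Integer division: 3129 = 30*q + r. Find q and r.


3129 = 30 * 104 + 9
Check: 3120 + 9 = 3129

q = 104, r = 9


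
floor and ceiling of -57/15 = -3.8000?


-57/15 = -3.8000
floor = -4
ceil = -3

floor = -4, ceil = -3


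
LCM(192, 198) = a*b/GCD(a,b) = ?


GCD(192, 198) = 6
LCM = 192*198/6 = 38016/6 = 6336

LCM = 6336


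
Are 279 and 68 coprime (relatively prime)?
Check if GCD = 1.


Euclidean algorithm:
279 = 4 * 68 + 7
68 = 9 * 7 + 5
7 = 1 * 5 + 2
5 = 2 * 2 + 1
2 = 2 * 1 + 0
GCD(279, 68) = 1

Yes, coprime (GCD = 1)


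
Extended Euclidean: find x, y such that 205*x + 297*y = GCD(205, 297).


Tabular extended Euclidean (each row: r = 205*s + 297*t):
r=205, s=1, t=0
r=297, s=0, t=1
q=0: r=205, s=1, t=0   [205*(1) + 297*(0) = 205]
q=1: r=92, s=-1, t=1   [205*(-1) + 297*(1) = 92]
q=2: r=21, s=3, t=-2   [205*(3) + 297*(-2) = 21]
q=4: r=8, s=-13, t=9   [205*(-13) + 297*(9) = 8]
q=2: r=5, s=29, t=-20   [205*(29) + 297*(-20) = 5]
q=1: r=3, s=-42, t=29   [205*(-42) + 297*(29) = 3]
q=1: r=2, s=71, t=-49   [205*(71) + 297*(-49) = 2]
q=1: r=1, s=-113, t=78   [205*(-113) + 297*(78) = 1]
q=2: r=0, s=297, t=-205   [205*(297) + 297*(-205) = 0]
GCD = 1; from the row with r=1: x=-113, y=78
Check: 205*(-113) + 297*(78) = -23165 + 23166 = 1

GCD = 1, x = -113, y = 78


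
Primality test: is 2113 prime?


Check divisors up to sqrt(2113) = 45.9674
No divisors found.
2113 is prime.

Yes, 2113 is prime


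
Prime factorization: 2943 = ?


2943 / 3 = 981
981 / 3 = 327
327 / 3 = 109
109 / 109 = 1
2943 = 3^3 × 109


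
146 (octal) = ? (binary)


146 (base 8) = 102 (decimal)
102 (decimal) = 1100110 (base 2)


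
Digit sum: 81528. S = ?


8 + 1 + 5 + 2 + 8 = 24


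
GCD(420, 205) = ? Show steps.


420 = 2 * 205 + 10
205 = 20 * 10 + 5
10 = 2 * 5 + 0
GCD = 5


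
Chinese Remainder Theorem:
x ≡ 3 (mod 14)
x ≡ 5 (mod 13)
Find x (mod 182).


M = 14*13 = 182
M1 = M/14 = 13, M2 = M/13 = 14
M1^(-1) mod 14 = 13, M2^(-1) mod 13 = 1
x = 3*13*13 + 5*14*1 = 577
577 mod 182 = 31
Check: 31 mod 14 = 3 ✓, 31 mod 13 = 5 ✓

x ≡ 31 (mod 182)


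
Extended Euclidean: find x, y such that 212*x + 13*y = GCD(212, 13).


Tabular extended Euclidean (each row: r = 212*s + 13*t):
r=212, s=1, t=0
r=13, s=0, t=1
q=16: r=4, s=1, t=-16   [212*(1) + 13*(-16) = 4]
q=3: r=1, s=-3, t=49   [212*(-3) + 13*(49) = 1]
q=4: r=0, s=13, t=-212   [212*(13) + 13*(-212) = 0]
GCD = 1; from the row with r=1: x=-3, y=49
Check: 212*(-3) + 13*(49) = -636 + 637 = 1

GCD = 1, x = -3, y = 49


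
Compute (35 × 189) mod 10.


35 × 189 = 6615
6615 mod 10 = 5


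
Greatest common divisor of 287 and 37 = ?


287 = 7 * 37 + 28
37 = 1 * 28 + 9
28 = 3 * 9 + 1
9 = 9 * 1 + 0
GCD = 1


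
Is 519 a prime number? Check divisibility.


519 / 3 = 173 (exact division)
519 is NOT prime.

No, 519 is not prime


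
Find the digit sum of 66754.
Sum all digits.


6 + 6 + 7 + 5 + 4 = 28


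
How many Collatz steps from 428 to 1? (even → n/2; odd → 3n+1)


428 → 214 → 107 → 322 → 161 → 484 → 242 → 121 → 364 → 182 → 91 → 274 → 137 → 412 → 206 → 103 → 310 → 155 → 466 → 233 → 700 → 350 → 175 → 526 → 263 → 790 → 395 → 1186 → 593 → 1780 → 890 → 445 → 1336 → 668 → 334 → 167 → 502 → 251 → 754 → 377 → 1132 → 566 → 283 → 850 → 425 → 1276 → 638 → 319 → 958 → 479 → 1438 → 719 → 2158 → 1079 → 3238 → 1619 → 4858 → 2429 → 7288 → 3644 → 1822 → 911 → 2734 → 1367 → 4102 → 2051 → 6154 → 3077 → 9232 → 4616 → 2308 → 1154 → 577 → 1732 → 866 → 433 → 1300 → 650 → 325 → 976 → 488 → 244 → 122 → 61 → 184 → 92 → 46 → 23 → 70 → 35 → 106 → 53 → 160 → 80 → 40 → 20 → 10 → 5 → 16 → 8 → 4 → 2 → 1
Total steps = 102

102 steps


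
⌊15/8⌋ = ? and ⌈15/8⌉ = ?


15/8 = 1.8750
floor = 1
ceil = 2

floor = 1, ceil = 2


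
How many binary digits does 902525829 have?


902525829 in base 2 = 110101110010110111001110000101
Number of digits = 30

30 digits (base 2)


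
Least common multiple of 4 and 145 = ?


GCD(4, 145) = 1
LCM = 4*145/1 = 580/1 = 580

LCM = 580


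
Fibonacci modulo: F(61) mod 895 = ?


F(k) mod 895 for k=1..61:
1, 1, 2, 3, 5, 8, 13, 21, 34, 55, 89, 144, 233, 377, 610, 92, 702, 794, 601, 500, 206, 706, 17, 723, 740, 568, 413, 86, 499, 585, 189, 774, 68, 842, 15, 857, 872, 834, 811, 750, 666, 521, 292, 813, 210, 128, 338, 466, 804, 375, 284, 659, 48, 707, 755, 567, 427, 99, 526, 625, 256
F(61) mod 895 = 256


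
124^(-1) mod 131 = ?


Use the extended Euclidean algorithm on (131, 124); each row r = 131*s + 124*t:
r=131, s=1, t=0
r=124, s=0, t=1
q=1: r=7, s=1, t=-1   [131*(1) + 124*(-1) = 7]
q=17: r=5, s=-17, t=18   [131*(-17) + 124*(18) = 5]
q=1: r=2, s=18, t=-19   [131*(18) + 124*(-19) = 2]
q=2: r=1, s=-53, t=56   [131*(-53) + 124*(56) = 1]
q=2: r=0, s=124, t=-131   [131*(124) + 124*(-131) = 0]
GCD = 1 with t = 56, so 124*(56) ≡ 1 (mod 131)
Inverse = 56 mod 131 = 56
Check: 124 * 56 = 6944 ≡ 1 (mod 131)

124^(-1) ≡ 56 (mod 131)


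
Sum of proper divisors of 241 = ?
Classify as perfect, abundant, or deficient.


Proper divisors: 1
Sum = 1 = 1
1 < 241 → deficient

s(241) = 1 (deficient)


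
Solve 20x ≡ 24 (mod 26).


GCD(20, 26) = 2 divides 24
Divide: 10x ≡ 12 (mod 13)
x ≡ 9 (mod 13)


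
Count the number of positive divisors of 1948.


1948 = 2^2 × 487^1
d(1948) = (2+1) × (1+1) = 6

6 divisors


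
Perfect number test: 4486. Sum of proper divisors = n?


Proper divisors of 4486: 1, 2, 2243
Sum = 1 + 2 + 2243 = 2246

No, 4486 is not perfect (2246 ≠ 4486)


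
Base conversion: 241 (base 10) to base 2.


241 (base 10) = 241 (decimal)
241 (decimal) = 11110001 (base 2)


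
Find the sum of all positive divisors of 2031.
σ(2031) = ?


Divisors of 2031: 1, 3, 677, 2031
Sum = 1 + 3 + 677 + 2031 = 2712

σ(2031) = 2712


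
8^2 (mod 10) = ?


8^1 mod 10 = 8
8^2 mod 10 = 4


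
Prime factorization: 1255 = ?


1255 / 5 = 251
251 / 251 = 1
1255 = 5 × 251


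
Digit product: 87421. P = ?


8 × 7 × 4 × 2 × 1 = 448


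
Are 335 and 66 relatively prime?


Euclidean algorithm:
335 = 5 * 66 + 5
66 = 13 * 5 + 1
5 = 5 * 1 + 0
GCD(335, 66) = 1

Yes, coprime (GCD = 1)


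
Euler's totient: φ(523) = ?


523 = 523
Prime factors: 523
φ(523) = 523 × (1-1/523)
= 523 × 522/523 = 522

φ(523) = 522


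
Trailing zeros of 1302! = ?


floor(1302/5) = 260
floor(1302/25) = 52
floor(1302/125) = 10
floor(1302/625) = 2
Total = 324

324 trailing zeros


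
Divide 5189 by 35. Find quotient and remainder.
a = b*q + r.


5189 = 35 * 148 + 9
Check: 5180 + 9 = 5189

q = 148, r = 9


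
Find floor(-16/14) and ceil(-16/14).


-16/14 = -1.1429
floor = -2
ceil = -1

floor = -2, ceil = -1


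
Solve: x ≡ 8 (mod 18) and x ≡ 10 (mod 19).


M = 18*19 = 342
M1 = M/18 = 19, M2 = M/19 = 18
M1^(-1) mod 18 = 1, M2^(-1) mod 19 = 18
x = 8*19*1 + 10*18*18 = 3392
3392 mod 342 = 314
Check: 314 mod 18 = 8 ✓, 314 mod 19 = 10 ✓

x ≡ 314 (mod 342)


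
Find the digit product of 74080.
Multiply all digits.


7 × 4 × 0 × 8 × 0 = 0


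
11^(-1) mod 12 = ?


Use the extended Euclidean algorithm on (12, 11); each row r = 12*s + 11*t:
r=12, s=1, t=0
r=11, s=0, t=1
q=1: r=1, s=1, t=-1   [12*(1) + 11*(-1) = 1]
q=11: r=0, s=-11, t=12   [12*(-11) + 11*(12) = 0]
GCD = 1 with t = -1, so 11*(-1) ≡ 1 (mod 12)
Inverse = -1 mod 12 = 11
Check: 11 * 11 = 121 ≡ 1 (mod 12)

11^(-1) ≡ 11 (mod 12)


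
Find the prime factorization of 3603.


3603 / 3 = 1201
1201 / 1201 = 1
3603 = 3 × 1201


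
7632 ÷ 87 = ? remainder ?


7632 = 87 * 87 + 63
Check: 7569 + 63 = 7632

q = 87, r = 63


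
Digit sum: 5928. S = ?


5 + 9 + 2 + 8 = 24


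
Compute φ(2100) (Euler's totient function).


2100 = 2^2 × 3 × 5^2 × 7
Prime factors: 2, 3, 5, 7
φ(2100) = 2100 × (1-1/2) × (1-1/3) × (1-1/5) × (1-1/7)
= 2100 × 1/2 × 2/3 × 4/5 × 6/7 = 480

φ(2100) = 480


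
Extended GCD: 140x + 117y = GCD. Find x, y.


Tabular extended Euclidean (each row: r = 140*s + 117*t):
r=140, s=1, t=0
r=117, s=0, t=1
q=1: r=23, s=1, t=-1   [140*(1) + 117*(-1) = 23]
q=5: r=2, s=-5, t=6   [140*(-5) + 117*(6) = 2]
q=11: r=1, s=56, t=-67   [140*(56) + 117*(-67) = 1]
q=2: r=0, s=-117, t=140   [140*(-117) + 117*(140) = 0]
GCD = 1; from the row with r=1: x=56, y=-67
Check: 140*(56) + 117*(-67) = 7840 - 7839 = 1

GCD = 1, x = 56, y = -67


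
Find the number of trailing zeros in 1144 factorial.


floor(1144/5) = 228
floor(1144/25) = 45
floor(1144/125) = 9
floor(1144/625) = 1
Total = 283

283 trailing zeros


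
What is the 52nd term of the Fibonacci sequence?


Sequence: 1, 1, 2, 3, 5, 8, 13, 21, 34, 55, 89, 144, 233, 377, 610, 987, 1597, 2584, 4181, 6765, 10946, 17711, 28657, 46368, 75025, 121393, 196418, 317811, 514229, 832040, 1346269, 2178309, 3524578, 5702887, 9227465, 14930352, 24157817, 39088169, 63245986, 102334155, 165580141, 267914296, 433494437, 701408733, 1134903170, 1836311903, 2971215073, 4807526976, 7778742049, 12586269025, 20365011074, 32951280099
F(52) = 32951280099


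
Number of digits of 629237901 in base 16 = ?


629237901 in base 16 = 2581688D
Number of digits = 8

8 digits (base 16)


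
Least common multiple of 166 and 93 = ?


GCD(166, 93) = 1
LCM = 166*93/1 = 15438/1 = 15438

LCM = 15438


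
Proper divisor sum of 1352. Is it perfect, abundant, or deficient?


Proper divisors: 1, 2, 4, 8, 13, 26, 52, 104, 169, 338, 676
Sum = 1 + 2 + 4 + 8 + 13 + 26 + 52 + 104 + 169 + 338 + 676 = 1393
1393 > 1352 → abundant

s(1352) = 1393 (abundant)


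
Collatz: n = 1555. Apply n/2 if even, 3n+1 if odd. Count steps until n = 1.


1555 → 4666 → 2333 → 7000 → 3500 → 1750 → 875 → 2626 → 1313 → 3940 → 1970 → 985 → 2956 → 1478 → 739 → 2218 → 1109 → 3328 → 1664 → 832 → 416 → 208 → 104 → 52 → 26 → 13 → 40 → 20 → 10 → 5 → 16 → 8 → 4 → 2 → 1
Total steps = 34

34 steps


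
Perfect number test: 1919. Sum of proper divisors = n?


Proper divisors of 1919: 1, 19, 101
Sum = 1 + 19 + 101 = 121

No, 1919 is not perfect (121 ≠ 1919)


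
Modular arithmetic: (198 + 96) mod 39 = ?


198 + 96 = 294
294 mod 39 = 21


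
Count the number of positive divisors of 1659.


1659 = 3^1 × 7^1 × 79^1
d(1659) = (1+1) × (1+1) × (1+1) = 8

8 divisors


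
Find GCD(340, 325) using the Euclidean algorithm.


340 = 1 * 325 + 15
325 = 21 * 15 + 10
15 = 1 * 10 + 5
10 = 2 * 5 + 0
GCD = 5


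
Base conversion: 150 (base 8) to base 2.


150 (base 8) = 104 (decimal)
104 (decimal) = 1101000 (base 2)


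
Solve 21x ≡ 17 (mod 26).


GCD(21, 26) = 1, unique solution
a^(-1) mod 26 = 5
x = 5 * 17 mod 26 = 7

x ≡ 7 (mod 26)


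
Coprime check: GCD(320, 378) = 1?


Euclidean algorithm:
378 = 1 * 320 + 58
320 = 5 * 58 + 30
58 = 1 * 30 + 28
30 = 1 * 28 + 2
28 = 14 * 2 + 0
GCD(320, 378) = 2

No, not coprime (GCD = 2)


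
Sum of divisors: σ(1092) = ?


Divisors of 1092: 1, 2, 3, 4, 6, 7, 12, 13, 14, 21, 26, 28, 39, 42, 52, 78, 84, 91, 156, 182, 273, 364, 546, 1092
Sum = 1 + 2 + 3 + 4 + 6 + 7 + 12 + 13 + 14 + 21 + 26 + 28 + 39 + 42 + 52 + 78 + 84 + 91 + 156 + 182 + 273 + 364 + 546 + 1092 = 3136

σ(1092) = 3136


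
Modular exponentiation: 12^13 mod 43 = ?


12^1 mod 43 = 12
12^2 mod 43 = 15
12^3 mod 43 = 8
12^4 mod 43 = 10
12^5 mod 43 = 34
12^6 mod 43 = 21
12^7 mod 43 = 37
12^8 mod 43 = 14
12^9 mod 43 = 39
12^10 mod 43 = 38
12^11 mod 43 = 26
12^12 mod 43 = 11
12^13 mod 43 = 3


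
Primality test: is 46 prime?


46 / 2 = 23 (exact division)
46 is NOT prime.

No, 46 is not prime


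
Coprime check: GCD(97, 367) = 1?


Euclidean algorithm:
367 = 3 * 97 + 76
97 = 1 * 76 + 21
76 = 3 * 21 + 13
21 = 1 * 13 + 8
13 = 1 * 8 + 5
8 = 1 * 5 + 3
5 = 1 * 3 + 2
3 = 1 * 2 + 1
2 = 2 * 1 + 0
GCD(97, 367) = 1

Yes, coprime (GCD = 1)


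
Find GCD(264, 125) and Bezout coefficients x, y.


Tabular extended Euclidean (each row: r = 264*s + 125*t):
r=264, s=1, t=0
r=125, s=0, t=1
q=2: r=14, s=1, t=-2   [264*(1) + 125*(-2) = 14]
q=8: r=13, s=-8, t=17   [264*(-8) + 125*(17) = 13]
q=1: r=1, s=9, t=-19   [264*(9) + 125*(-19) = 1]
q=13: r=0, s=-125, t=264   [264*(-125) + 125*(264) = 0]
GCD = 1; from the row with r=1: x=9, y=-19
Check: 264*(9) + 125*(-19) = 2376 - 2375 = 1

GCD = 1, x = 9, y = -19


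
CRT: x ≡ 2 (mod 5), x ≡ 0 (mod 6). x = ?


M = 5*6 = 30
M1 = M/5 = 6, M2 = M/6 = 5
M1^(-1) mod 5 = 1, M2^(-1) mod 6 = 5
x = 2*6*1 + 0*5*5 = 12
12 mod 30 = 12
Check: 12 mod 5 = 2 ✓, 12 mod 6 = 0 ✓

x ≡ 12 (mod 30)


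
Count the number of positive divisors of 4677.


4677 = 3^1 × 1559^1
d(4677) = (1+1) × (1+1) = 4

4 divisors


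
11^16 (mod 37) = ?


11^1 mod 37 = 11
11^2 mod 37 = 10
11^3 mod 37 = 36
11^4 mod 37 = 26
11^5 mod 37 = 27
11^6 mod 37 = 1
11^7 mod 37 = 11
11^8 mod 37 = 10
11^9 mod 37 = 36
11^10 mod 37 = 26
11^11 mod 37 = 27
11^12 mod 37 = 1
11^13 mod 37 = 11
11^14 mod 37 = 10
11^15 mod 37 = 36
11^16 mod 37 = 26


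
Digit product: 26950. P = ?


2 × 6 × 9 × 5 × 0 = 0


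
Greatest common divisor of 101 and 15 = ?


101 = 6 * 15 + 11
15 = 1 * 11 + 4
11 = 2 * 4 + 3
4 = 1 * 3 + 1
3 = 3 * 1 + 0
GCD = 1


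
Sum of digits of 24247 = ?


2 + 4 + 2 + 4 + 7 = 19


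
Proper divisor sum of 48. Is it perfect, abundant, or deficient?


Proper divisors: 1, 2, 3, 4, 6, 8, 12, 16, 24
Sum = 1 + 2 + 3 + 4 + 6 + 8 + 12 + 16 + 24 = 76
76 > 48 → abundant

s(48) = 76 (abundant)


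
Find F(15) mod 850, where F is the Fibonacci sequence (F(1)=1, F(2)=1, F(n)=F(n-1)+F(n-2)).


F(k) mod 850 for k=1..15:
1, 1, 2, 3, 5, 8, 13, 21, 34, 55, 89, 144, 233, 377, 610
F(15) mod 850 = 610


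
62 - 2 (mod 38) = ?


62 - 2 = 60
60 mod 38 = 22


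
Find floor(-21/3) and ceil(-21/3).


-21/3 = -7.0000
floor = -7
ceil = -7

floor = -7, ceil = -7


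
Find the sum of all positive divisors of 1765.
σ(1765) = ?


Divisors of 1765: 1, 5, 353, 1765
Sum = 1 + 5 + 353 + 1765 = 2124

σ(1765) = 2124


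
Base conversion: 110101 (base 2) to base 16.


110101 (base 2) = 53 (decimal)
53 (decimal) = 35 (base 16)


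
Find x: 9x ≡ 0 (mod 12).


GCD(9, 12) = 3 divides 0
Divide: 3x ≡ 0 (mod 4)
x ≡ 0 (mod 4)


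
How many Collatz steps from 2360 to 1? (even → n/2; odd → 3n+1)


2360 → 1180 → 590 → 295 → 886 → 443 → 1330 → 665 → 1996 → 998 → 499 → 1498 → 749 → 2248 → 1124 → 562 → 281 → 844 → 422 → 211 → 634 → 317 → 952 → 476 → 238 → 119 → 358 → 179 → 538 → 269 → 808 → 404 → 202 → 101 → 304 → 152 → 76 → 38 → 19 → 58 → 29 → 88 → 44 → 22 → 11 → 34 → 17 → 52 → 26 → 13 → 40 → 20 → 10 → 5 → 16 → 8 → 4 → 2 → 1
Total steps = 58

58 steps


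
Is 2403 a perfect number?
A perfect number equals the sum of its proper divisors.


Proper divisors of 2403: 1, 3, 9, 27, 89, 267, 801
Sum = 1 + 3 + 9 + 27 + 89 + 267 + 801 = 1197

No, 2403 is not perfect (1197 ≠ 2403)


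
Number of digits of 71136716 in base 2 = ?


71136716 in base 2 = 100001111010111010111001100
Number of digits = 27

27 digits (base 2)


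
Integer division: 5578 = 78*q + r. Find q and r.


5578 = 78 * 71 + 40
Check: 5538 + 40 = 5578

q = 71, r = 40


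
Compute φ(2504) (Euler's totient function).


2504 = 2^3 × 313
Prime factors: 2, 313
φ(2504) = 2504 × (1-1/2) × (1-1/313)
= 2504 × 1/2 × 312/313 = 1248

φ(2504) = 1248


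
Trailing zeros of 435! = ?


floor(435/5) = 87
floor(435/25) = 17
floor(435/125) = 3
Total = 107

107 trailing zeros


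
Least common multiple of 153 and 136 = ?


GCD(153, 136) = 17
LCM = 153*136/17 = 20808/17 = 1224

LCM = 1224


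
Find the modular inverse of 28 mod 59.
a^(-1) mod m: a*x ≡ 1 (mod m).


Use the extended Euclidean algorithm on (59, 28); each row r = 59*s + 28*t:
r=59, s=1, t=0
r=28, s=0, t=1
q=2: r=3, s=1, t=-2   [59*(1) + 28*(-2) = 3]
q=9: r=1, s=-9, t=19   [59*(-9) + 28*(19) = 1]
q=3: r=0, s=28, t=-59   [59*(28) + 28*(-59) = 0]
GCD = 1 with t = 19, so 28*(19) ≡ 1 (mod 59)
Inverse = 19 mod 59 = 19
Check: 28 * 19 = 532 ≡ 1 (mod 59)

28^(-1) ≡ 19 (mod 59)


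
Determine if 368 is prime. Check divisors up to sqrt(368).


368 / 2 = 184 (exact division)
368 is NOT prime.

No, 368 is not prime


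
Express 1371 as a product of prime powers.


1371 / 3 = 457
457 / 457 = 1
1371 = 3 × 457


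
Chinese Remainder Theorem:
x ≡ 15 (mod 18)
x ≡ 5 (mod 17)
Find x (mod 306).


M = 18*17 = 306
M1 = M/18 = 17, M2 = M/17 = 18
M1^(-1) mod 18 = 17, M2^(-1) mod 17 = 1
x = 15*17*17 + 5*18*1 = 4425
4425 mod 306 = 141
Check: 141 mod 18 = 15 ✓, 141 mod 17 = 5 ✓

x ≡ 141 (mod 306)


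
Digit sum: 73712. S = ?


7 + 3 + 7 + 1 + 2 = 20


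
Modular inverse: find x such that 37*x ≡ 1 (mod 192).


Use the extended Euclidean algorithm on (192, 37); each row r = 192*s + 37*t:
r=192, s=1, t=0
r=37, s=0, t=1
q=5: r=7, s=1, t=-5   [192*(1) + 37*(-5) = 7]
q=5: r=2, s=-5, t=26   [192*(-5) + 37*(26) = 2]
q=3: r=1, s=16, t=-83   [192*(16) + 37*(-83) = 1]
q=2: r=0, s=-37, t=192   [192*(-37) + 37*(192) = 0]
GCD = 1 with t = -83, so 37*(-83) ≡ 1 (mod 192)
Inverse = -83 mod 192 = 109
Check: 37 * 109 = 4033 ≡ 1 (mod 192)

37^(-1) ≡ 109 (mod 192)


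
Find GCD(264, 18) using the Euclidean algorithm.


264 = 14 * 18 + 12
18 = 1 * 12 + 6
12 = 2 * 6 + 0
GCD = 6


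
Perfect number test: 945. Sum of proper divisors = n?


Proper divisors of 945: 1, 3, 5, 7, 9, 15, 21, 27, 35, 45, 63, 105, 135, 189, 315
Sum = 1 + 3 + 5 + 7 + 9 + 15 + 21 + 27 + 35 + 45 + 63 + 105 + 135 + 189 + 315 = 975

No, 945 is not perfect (975 ≠ 945)


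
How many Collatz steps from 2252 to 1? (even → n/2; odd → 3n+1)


2252 → 1126 → 563 → 1690 → 845 → 2536 → 1268 → 634 → 317 → 952 → 476 → 238 → 119 → 358 → 179 → 538 → 269 → 808 → 404 → 202 → 101 → 304 → 152 → 76 → 38 → 19 → 58 → 29 → 88 → 44 → 22 → 11 → 34 → 17 → 52 → 26 → 13 → 40 → 20 → 10 → 5 → 16 → 8 → 4 → 2 → 1
Total steps = 45

45 steps


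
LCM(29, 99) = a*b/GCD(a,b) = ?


GCD(29, 99) = 1
LCM = 29*99/1 = 2871/1 = 2871

LCM = 2871


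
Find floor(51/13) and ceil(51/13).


51/13 = 3.9231
floor = 3
ceil = 4

floor = 3, ceil = 4


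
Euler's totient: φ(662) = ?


662 = 2 × 331
Prime factors: 2, 331
φ(662) = 662 × (1-1/2) × (1-1/331)
= 662 × 1/2 × 330/331 = 330

φ(662) = 330


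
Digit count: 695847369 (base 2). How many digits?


695847369 in base 2 = 101001011110011100100111001001
Number of digits = 30

30 digits (base 2)


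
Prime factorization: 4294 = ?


4294 / 2 = 2147
2147 / 19 = 113
113 / 113 = 1
4294 = 2 × 19 × 113


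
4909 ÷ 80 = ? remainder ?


4909 = 80 * 61 + 29
Check: 4880 + 29 = 4909

q = 61, r = 29


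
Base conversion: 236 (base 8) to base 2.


236 (base 8) = 158 (decimal)
158 (decimal) = 10011110 (base 2)


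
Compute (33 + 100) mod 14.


33 + 100 = 133
133 mod 14 = 7


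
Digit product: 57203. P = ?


5 × 7 × 2 × 0 × 3 = 0


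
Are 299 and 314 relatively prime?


Euclidean algorithm:
314 = 1 * 299 + 15
299 = 19 * 15 + 14
15 = 1 * 14 + 1
14 = 14 * 1 + 0
GCD(299, 314) = 1

Yes, coprime (GCD = 1)


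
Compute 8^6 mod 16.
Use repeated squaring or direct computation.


8^1 mod 16 = 8
8^2 mod 16 = 0
8^3 mod 16 = 0
8^4 mod 16 = 0
8^5 mod 16 = 0
8^6 mod 16 = 0


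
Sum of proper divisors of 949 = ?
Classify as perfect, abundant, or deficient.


Proper divisors: 1, 13, 73
Sum = 1 + 13 + 73 = 87
87 < 949 → deficient

s(949) = 87 (deficient)


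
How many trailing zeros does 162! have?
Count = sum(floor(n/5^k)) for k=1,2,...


floor(162/5) = 32
floor(162/25) = 6
floor(162/125) = 1
Total = 39

39 trailing zeros


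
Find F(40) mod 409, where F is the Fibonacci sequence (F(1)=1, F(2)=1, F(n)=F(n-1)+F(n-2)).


F(k) mod 409 for k=1..40:
1, 1, 2, 3, 5, 8, 13, 21, 34, 55, 89, 144, 233, 377, 201, 169, 370, 130, 91, 221, 312, 124, 27, 151, 178, 329, 98, 18, 116, 134, 250, 384, 225, 200, 16, 216, 232, 39, 271, 310
F(40) mod 409 = 310


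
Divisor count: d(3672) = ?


3672 = 2^3 × 3^3 × 17^1
d(3672) = (3+1) × (3+1) × (1+1) = 32

32 divisors


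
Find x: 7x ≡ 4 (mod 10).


GCD(7, 10) = 1, unique solution
a^(-1) mod 10 = 3
x = 3 * 4 mod 10 = 2

x ≡ 2 (mod 10)


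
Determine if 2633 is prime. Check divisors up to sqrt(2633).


Check divisors up to sqrt(2633) = 51.3128
No divisors found.
2633 is prime.

Yes, 2633 is prime


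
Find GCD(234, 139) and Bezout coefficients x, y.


Tabular extended Euclidean (each row: r = 234*s + 139*t):
r=234, s=1, t=0
r=139, s=0, t=1
q=1: r=95, s=1, t=-1   [234*(1) + 139*(-1) = 95]
q=1: r=44, s=-1, t=2   [234*(-1) + 139*(2) = 44]
q=2: r=7, s=3, t=-5   [234*(3) + 139*(-5) = 7]
q=6: r=2, s=-19, t=32   [234*(-19) + 139*(32) = 2]
q=3: r=1, s=60, t=-101   [234*(60) + 139*(-101) = 1]
q=2: r=0, s=-139, t=234   [234*(-139) + 139*(234) = 0]
GCD = 1; from the row with r=1: x=60, y=-101
Check: 234*(60) + 139*(-101) = 14040 - 14039 = 1

GCD = 1, x = 60, y = -101
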